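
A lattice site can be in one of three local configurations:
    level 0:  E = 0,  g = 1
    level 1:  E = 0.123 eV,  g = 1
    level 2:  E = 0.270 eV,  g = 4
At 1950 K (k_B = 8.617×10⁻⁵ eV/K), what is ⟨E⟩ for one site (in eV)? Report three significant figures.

k_BT = 8.617×10⁻⁵ × 1950 K = 0.16803 eV.
Eᵢ/kT = 0, 0.73201, 1.6069.
Z = Σ gᵢe^(−Eᵢ/kT) = 1·e^(−0) + 1·e^(−0.73201) + 4·e^(−1.6069) = 1.0000 + 0.48094 + 0.80203 = 2.2830.
⟨E⟩ = Σ Eᵢ gᵢe^(−Eᵢ/kT) / Z = (0·1.0000 + 0.123·0.48094 + 0.270·0.80203) / 2.2830 = 0.121 eV.

0.121 eV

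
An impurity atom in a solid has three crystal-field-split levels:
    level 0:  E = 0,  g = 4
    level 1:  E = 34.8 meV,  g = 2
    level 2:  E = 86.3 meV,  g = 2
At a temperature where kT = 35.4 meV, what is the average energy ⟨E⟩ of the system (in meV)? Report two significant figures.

8.4 meV

Eᵢ/kT = 0, 0.9831, 2.438.
Z = Σ gᵢe^(−Eᵢ/kT) = 4·e^(−0) + 2·e^(−0.9831) + 2·e^(−2.438) = 4.000 + 0.7483 + 0.1747 = 4.923.
⟨E⟩ = Σ Eᵢ gᵢe^(−Eᵢ/kT) / Z = (0·4.000 + 34.8·0.7483 + 86.3·0.1747) / 4.923 = 8.4 meV.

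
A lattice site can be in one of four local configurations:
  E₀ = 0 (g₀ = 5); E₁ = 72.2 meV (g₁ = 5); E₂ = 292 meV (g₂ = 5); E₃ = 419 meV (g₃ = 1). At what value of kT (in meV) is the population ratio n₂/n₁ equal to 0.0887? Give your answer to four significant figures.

90.73 meV

n₂/n₁ = (g₂/g₁) exp[−(E₂−E₁)/kT] = 0.0887.
⇒ (E₂−E₁)/kT = ln((5/5)/0.0887) = ln(11.2740) = 2.42250.
kT = 219.8 meV / 2.42250 = 90.73 meV.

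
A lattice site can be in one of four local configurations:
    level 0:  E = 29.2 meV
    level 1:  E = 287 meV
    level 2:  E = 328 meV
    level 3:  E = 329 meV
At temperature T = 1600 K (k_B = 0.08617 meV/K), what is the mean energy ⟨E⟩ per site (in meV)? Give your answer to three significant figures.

107 meV

k_BT = 0.08617 × 1600 K = 137.87 meV.
Eᵢ/kT = 0.21179, 2.0817, 2.3791, 2.3863.
Z = Σ e^(−Eᵢ/kT) = e^(−0.21179) + e^(−2.0817) + e^(−2.3791) + e^(−2.3863) = 0.80913 + 0.12472 + 0.092634 + 0.091969 = 1.1185.
⟨E⟩ = Σ Eᵢ e^(−Eᵢ/kT) / Z = (29.2·0.80913 + 287·0.12472 + 328·0.092634 + 329·0.091969) / 1.1185 = 107 meV.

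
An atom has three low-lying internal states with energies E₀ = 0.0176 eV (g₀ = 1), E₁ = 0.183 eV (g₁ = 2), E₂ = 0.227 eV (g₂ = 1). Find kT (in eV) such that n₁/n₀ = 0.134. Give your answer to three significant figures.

n₁/n₀ = (g₁/g₀) exp[−(E₁−E₀)/kT] = 0.134.
⇒ (E₁−E₀)/kT = ln((2/1)/0.134) = ln(14.925) = 2.7030.
kT = 0.1654 eV / 2.7030 = 0.0612 eV.

0.0612 eV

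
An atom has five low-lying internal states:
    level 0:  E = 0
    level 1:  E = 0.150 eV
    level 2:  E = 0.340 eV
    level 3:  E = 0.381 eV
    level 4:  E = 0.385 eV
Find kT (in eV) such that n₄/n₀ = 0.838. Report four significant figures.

2.178 eV

n₄/n₀ = exp[−(E₄−E₀)/kT] = 0.838.
⇒ (E₄−E₀)/kT = ln(1/0.838) = ln(1.19332) = 0.176739.
kT = 0.385 eV / 0.176739 = 2.178 eV.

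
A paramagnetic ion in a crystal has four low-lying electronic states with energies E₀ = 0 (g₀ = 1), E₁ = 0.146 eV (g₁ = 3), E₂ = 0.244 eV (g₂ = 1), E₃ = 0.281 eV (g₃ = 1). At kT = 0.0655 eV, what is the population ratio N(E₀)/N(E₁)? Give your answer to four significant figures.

3.097

n₀/n₁ = (g₀/g₁) exp[−(E₀−E₁)/kT] = (1/3) × exp(−(-0.146 eV)/(0.0655 eV)) = (1/3) × exp(2.22901) = 3.097.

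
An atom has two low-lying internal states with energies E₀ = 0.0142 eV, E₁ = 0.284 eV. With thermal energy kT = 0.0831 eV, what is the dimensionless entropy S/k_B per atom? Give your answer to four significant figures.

0.1597

Eᵢ/kT = 0.170878, 3.41757.
Z = Σ e^(−Eᵢ/kT) = e^(−0.170878) + e^(−3.41757) = 0.842924 + 0.0327920 = 0.875716.
⟨E⟩ = Σ EᵢPᵢ = 0.0243029 eV.
S/k_B = ln Z + ⟨E⟩/kT = ln(0.875716) + 0.0243029/0.0831 = -0.132713 + 0.292454 = 0.1597.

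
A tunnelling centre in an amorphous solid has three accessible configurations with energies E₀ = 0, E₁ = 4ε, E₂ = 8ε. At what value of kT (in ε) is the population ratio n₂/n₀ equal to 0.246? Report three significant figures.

5.70 ε

n₂/n₀ = exp[−(E₂−E₀)/kT] = 0.246.
⇒ (E₂−E₀)/kT = ln(1/0.246) = ln(4.0650) = 1.4024.
kT = 8ε / 1.4024 = 5.70 ε.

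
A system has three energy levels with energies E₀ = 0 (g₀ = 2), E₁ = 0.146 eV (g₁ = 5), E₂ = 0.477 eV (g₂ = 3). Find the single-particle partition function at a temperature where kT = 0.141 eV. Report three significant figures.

Eᵢ/kT = 0, 1.0355, 3.3830.
Z = Σ gᵢe^(−Eᵢ/kT) = 2·e^(−0) + 5·e^(−1.0355) + 3·e^(−3.3830) = 2.0000 + 1.7752 + 0.10184 = 3.8770.

Z = 3.88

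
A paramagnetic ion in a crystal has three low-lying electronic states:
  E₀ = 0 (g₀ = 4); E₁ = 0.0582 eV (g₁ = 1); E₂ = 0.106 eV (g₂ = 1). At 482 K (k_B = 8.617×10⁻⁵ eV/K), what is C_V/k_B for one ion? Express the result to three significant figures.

k_BT = 8.617×10⁻⁵ × 482 K = 0.041534 eV.
Eᵢ/kT = 0, 1.4013, 2.5521.
Z = Σ gᵢe^(−Eᵢ/kT) = 4·e^(−0) + 1·e^(−1.4013) + 1·e^(−2.5521) = 4.0000 + 0.24628 + 0.077918 = 4.3242.
⟨E⟩ = 0.0052247 eV, ⟨E²⟩ = 0.00039538 eV².
C_V/k_B = (⟨E²⟩ − ⟨E⟩²)/(kT)² = (0.00039538 − 0.000027297)/0.0017251 = 0.213.

0.213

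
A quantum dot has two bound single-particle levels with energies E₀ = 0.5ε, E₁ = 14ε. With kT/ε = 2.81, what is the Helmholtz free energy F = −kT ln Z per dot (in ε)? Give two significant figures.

0.48 ε

Eᵢ/kT = 0.1779, 4.982.
Z = Σ e^(−Eᵢ/kT) = e^(−0.1779) + e^(−4.982) = 0.8370 + 0.006860 = 0.8439.
F = −kT ln Z = −2.81 × ln(0.8439) = −2.81 × -0.1697 = 0.48 ε.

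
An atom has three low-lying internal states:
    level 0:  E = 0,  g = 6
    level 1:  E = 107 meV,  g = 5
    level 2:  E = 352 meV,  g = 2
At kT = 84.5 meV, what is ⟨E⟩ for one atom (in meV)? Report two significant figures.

Eᵢ/kT = 0, 1.266, 4.166.
Z = Σ gᵢe^(−Eᵢ/kT) = 6·e^(−0) + 5·e^(−1.266) + 2·e^(−4.166) = 6.000 + 1.410 + 0.03103 = 7.441.
⟨E⟩ = Σ Eᵢ gᵢe^(−Eᵢ/kT) / Z = (0·6.000 + 107·1.410 + 352·0.03103) / 7.441 = 22 meV.

22 meV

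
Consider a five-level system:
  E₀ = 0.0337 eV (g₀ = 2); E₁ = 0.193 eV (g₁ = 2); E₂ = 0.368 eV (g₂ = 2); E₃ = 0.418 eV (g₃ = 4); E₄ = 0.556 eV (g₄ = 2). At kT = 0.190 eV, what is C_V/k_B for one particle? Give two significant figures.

Eᵢ/kT = 0.1774, 1.016, 1.937, 2.200, 2.926.
Z = Σ gᵢe^(−Eᵢ/kT) = 2·e^(−0.1774) + 2·e^(−1.016) + 2·e^(−1.937) + 4·e^(−2.200) + 2·e^(−2.926) = 1.675 + 0.7241 + 0.2883 + 0.4432 + 0.1072 = 3.238.
⟨E⟩ = 0.1690 eV, ⟨E²⟩ = 0.05512 eV².
C_V/k_B = (⟨E²⟩ − ⟨E⟩²)/(kT)² = (0.05512 − 0.02856)/0.03610 = 0.74.

0.74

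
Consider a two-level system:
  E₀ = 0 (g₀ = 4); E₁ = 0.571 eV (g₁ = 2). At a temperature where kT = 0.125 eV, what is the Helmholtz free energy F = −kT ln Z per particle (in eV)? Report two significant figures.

Eᵢ/kT = 0, 4.568.
Z = Σ gᵢe^(−Eᵢ/kT) = 4·e^(−0) + 2·e^(−4.568) = 4.000 + 0.02076 = 4.021.
F = −kT ln Z = −0.125 × ln(4.021) = −0.125 × 1.392 = -0.17 eV.

-0.17 eV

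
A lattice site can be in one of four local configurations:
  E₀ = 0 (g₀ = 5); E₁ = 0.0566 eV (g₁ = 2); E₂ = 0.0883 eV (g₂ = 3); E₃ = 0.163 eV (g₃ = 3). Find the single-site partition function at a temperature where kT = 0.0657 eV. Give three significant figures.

Eᵢ/kT = 0, 0.86149, 1.3440, 2.4810.
Z = Σ gᵢe^(−Eᵢ/kT) = 5·e^(−0) + 2·e^(−0.86149) + 3·e^(−1.3440) + 3·e^(−2.4810) = 5.0000 + 0.84506 + 0.78240 + 0.25098 = 6.8784.

Z = 6.88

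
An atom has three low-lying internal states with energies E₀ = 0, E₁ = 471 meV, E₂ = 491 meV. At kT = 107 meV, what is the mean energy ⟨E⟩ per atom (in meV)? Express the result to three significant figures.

10.5 meV

Eᵢ/kT = 0, 4.4019, 4.5888.
Z = Σ e^(−Eᵢ/kT) = e^(−0) + e^(−4.4019) + e^(−4.5888) = 1.0000 + 0.012254 + 0.010165 = 1.0224.
⟨E⟩ = Σ Eᵢ e^(−Eᵢ/kT) / Z = (0·1.0000 + 471·0.012254 + 491·0.010165) / 1.0224 = 10.5 meV.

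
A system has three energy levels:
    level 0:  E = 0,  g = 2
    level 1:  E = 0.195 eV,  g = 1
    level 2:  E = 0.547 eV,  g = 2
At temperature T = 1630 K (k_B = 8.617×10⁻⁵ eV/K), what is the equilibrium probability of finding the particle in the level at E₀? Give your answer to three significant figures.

k_BT = 8.617×10⁻⁵ × 1630 K = 0.14046 eV.
Eᵢ/kT = 0, 1.3883, 3.8943.
Z = Σ gᵢe^(−Eᵢ/kT) = 2·e^(−0) + 1·e^(−1.3883) + 2·e^(−3.8943) = 2.0000 + 0.24950 + 0.040715 = 2.2902.
P₀ = g₀ e^(−E₀/kT) / Z = 2.0000/2.2902 = 0.873.

0.873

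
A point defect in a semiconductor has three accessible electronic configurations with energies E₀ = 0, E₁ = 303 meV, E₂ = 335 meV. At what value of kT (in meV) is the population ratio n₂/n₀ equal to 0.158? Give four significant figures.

181.6 meV

n₂/n₀ = exp[−(E₂−E₀)/kT] = 0.158.
⇒ (E₂−E₀)/kT = ln(1/0.158) = ln(6.32911) = 1.84516.
kT = 335 meV / 1.84516 = 181.6 meV.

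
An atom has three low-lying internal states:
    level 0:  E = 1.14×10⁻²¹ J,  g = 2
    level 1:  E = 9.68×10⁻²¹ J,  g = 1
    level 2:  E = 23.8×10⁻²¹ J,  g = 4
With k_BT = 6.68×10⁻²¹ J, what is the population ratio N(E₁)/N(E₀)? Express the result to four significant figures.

n₁/n₀ = (g₁/g₀) exp[−(E₁−E₀)/kT] = (1/2) × exp(−(8.54 ×10⁻²¹ J)/(6.68 ×10⁻²¹ J)) = (1/2) × exp(-1.27844) = 0.1392.

0.1392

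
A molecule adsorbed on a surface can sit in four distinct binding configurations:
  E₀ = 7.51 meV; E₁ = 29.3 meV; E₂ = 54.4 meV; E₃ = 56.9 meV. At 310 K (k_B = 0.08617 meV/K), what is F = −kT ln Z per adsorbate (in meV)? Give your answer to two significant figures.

k_BT = 0.08617 × 310 K = 26.71 meV.
Eᵢ/kT = 0.2812, 1.097, 2.037, 2.130.
Z = Σ e^(−Eᵢ/kT) = e^(−0.2812) + e^(−1.097) + e^(−2.037) + e^(−2.130) = 0.7549 + 0.3339 + 0.1304 + 0.1188 = 1.338.
F = −kT ln Z = −26.71 × ln(1.338) = −26.71 × 0.2912 = -7.8 meV.

-7.8 meV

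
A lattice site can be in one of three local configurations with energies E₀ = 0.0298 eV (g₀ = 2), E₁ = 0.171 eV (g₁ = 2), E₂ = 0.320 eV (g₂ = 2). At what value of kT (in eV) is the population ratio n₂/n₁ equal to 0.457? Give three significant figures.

n₂/n₁ = (g₂/g₁) exp[−(E₂−E₁)/kT] = 0.457.
⇒ (E₂−E₁)/kT = ln((2/2)/0.457) = ln(2.1882) = 0.78308.
kT = 0.149 eV / 0.78308 = 0.190 eV.

0.190 eV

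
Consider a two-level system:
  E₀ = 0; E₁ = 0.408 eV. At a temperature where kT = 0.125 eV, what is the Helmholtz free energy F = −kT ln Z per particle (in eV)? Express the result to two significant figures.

Eᵢ/kT = 0, 3.264.
Z = Σ e^(−Eᵢ/kT) = e^(−0) + e^(−3.264) = 1.000 + 0.03824 = 1.038.
F = −kT ln Z = −0.125 × ln(1.038) = −0.125 × 0.03730 = -0.0047 eV.

-0.0047 eV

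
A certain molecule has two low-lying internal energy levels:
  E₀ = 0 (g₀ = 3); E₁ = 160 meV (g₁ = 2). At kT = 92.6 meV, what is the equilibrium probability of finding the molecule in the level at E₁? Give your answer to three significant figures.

Eᵢ/kT = 0, 1.7279.
Z = Σ gᵢe^(−Eᵢ/kT) = 3·e^(−0) + 2·e^(−1.7279) = 3.0000 + 0.35531 = 3.3553.
P₁ = g₁ e^(−E₁/kT) / Z = 0.35531/3.3553 = 0.106.

0.106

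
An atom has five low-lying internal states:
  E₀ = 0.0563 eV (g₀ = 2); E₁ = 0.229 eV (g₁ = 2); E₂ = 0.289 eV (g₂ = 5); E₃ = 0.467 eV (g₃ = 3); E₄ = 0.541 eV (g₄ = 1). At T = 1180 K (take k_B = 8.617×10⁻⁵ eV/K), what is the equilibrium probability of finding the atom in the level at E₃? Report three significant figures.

k_BT = 8.617×10⁻⁵ × 1180 K = 0.10168 eV.
Eᵢ/kT = 0.55370, 2.2522, 2.8423, 4.5928, 5.3206.
Z = Σ gᵢe^(−Eᵢ/kT) = 2·e^(−0.55370) + 2·e^(−2.2522) + 5·e^(−2.8423) + 3·e^(−4.5928) + 1·e^(−5.3206) = 1.1496 + 0.21034 + 0.29146 + 0.030373 + 0.0048898 = 1.6867.
P₃ = g₃ e^(−E₃/kT) / Z = 0.030373/1.6867 = 0.0180.

0.0180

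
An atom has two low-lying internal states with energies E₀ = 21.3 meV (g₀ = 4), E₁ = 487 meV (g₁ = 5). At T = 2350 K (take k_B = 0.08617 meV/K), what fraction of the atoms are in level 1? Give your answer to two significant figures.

k_BT = 0.08617 × 2350 K = 202.5 meV.
Eᵢ/kT = 0.1052, 2.405.
Z = Σ gᵢe^(−Eᵢ/kT) = 4·e^(−0.1052) + 5·e^(−2.405) = 3.601 + 0.4513 = 4.052.
P₁ = g₁ e^(−E₁/kT) / Z = 0.4513/4.052 = 0.11.

0.11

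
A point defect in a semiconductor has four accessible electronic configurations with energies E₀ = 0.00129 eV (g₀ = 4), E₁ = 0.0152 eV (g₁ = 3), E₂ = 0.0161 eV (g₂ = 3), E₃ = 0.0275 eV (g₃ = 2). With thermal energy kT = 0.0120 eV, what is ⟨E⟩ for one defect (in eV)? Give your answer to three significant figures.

Eᵢ/kT = 0.10750, 1.2667, 1.3417, 2.2917.
Z = Σ gᵢe^(−Eᵢ/kT) = 4·e^(−0.10750) + 3·e^(−1.2667) + 3·e^(−1.3417) + 2·e^(−2.2917) = 3.5923 + 0.84528 + 0.78420 + 0.20219 = 5.4240.
⟨E⟩ = Σ Eᵢ gᵢe^(−Eᵢ/kT) / Z = (0.00129·3.5923 + 0.0152·0.84528 + 0.0161·0.78420 + 0.0275·0.20219) / 5.4240 = 0.00658 eV.

0.00658 eV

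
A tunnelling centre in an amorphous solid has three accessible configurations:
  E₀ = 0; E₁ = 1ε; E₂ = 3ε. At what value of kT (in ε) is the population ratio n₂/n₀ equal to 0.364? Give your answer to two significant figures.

3.0 ε

n₂/n₀ = exp[−(E₂−E₀)/kT] = 0.364.
⇒ (E₂−E₀)/kT = ln(1/0.364) = ln(2.747) = 1.011.
kT = 3ε / 1.011 = 3.0 ε.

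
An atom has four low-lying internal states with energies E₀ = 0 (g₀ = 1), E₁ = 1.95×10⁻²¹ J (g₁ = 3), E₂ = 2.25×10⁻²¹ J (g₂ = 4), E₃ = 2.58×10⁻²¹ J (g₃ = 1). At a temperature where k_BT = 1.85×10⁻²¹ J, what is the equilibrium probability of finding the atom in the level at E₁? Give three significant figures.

Eᵢ/kT = 0, 1.0541, 1.2162, 1.3946.
Z = Σ gᵢe^(−Eᵢ/kT) = 1·e^(−0) + 3·e^(−1.0541) + 4·e^(−1.2162) + 1·e^(−1.3946) = 1.0000 + 1.0455 + 1.1854 + 0.24793 = 3.4788.
P₁ = g₁ e^(−E₁/kT) / Z = 1.0455/3.4788 = 0.301.

0.301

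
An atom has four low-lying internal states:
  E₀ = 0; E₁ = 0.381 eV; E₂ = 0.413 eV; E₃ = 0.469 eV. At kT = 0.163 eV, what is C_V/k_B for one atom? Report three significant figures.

Eᵢ/kT = 0, 2.3374, 2.5337, 2.8773.
Z = Σ e^(−Eᵢ/kT) = e^(−0) + e^(−2.3374) + e^(−2.5337) + e^(−2.8773) = 1.0000 + 0.096578 + 0.079365 + 0.056287 = 1.2322.
⟨E⟩ = 0.077887 eV, ⟨E²⟩ = 0.032412 eV².
C_V/k_B = (⟨E²⟩ − ⟨E⟩²)/(kT)² = (0.032412 − 0.0060664)/0.026569 = 0.992.

0.992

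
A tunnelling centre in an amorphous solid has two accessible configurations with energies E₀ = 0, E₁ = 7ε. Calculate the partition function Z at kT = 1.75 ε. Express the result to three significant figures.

Z = 1.02

Eᵢ/kT = 0, 4.0000.
Z = Σ e^(−Eᵢ/kT) = e^(−0) + e^(−4.0000) = 1.0000 + 0.018316 = 1.0183.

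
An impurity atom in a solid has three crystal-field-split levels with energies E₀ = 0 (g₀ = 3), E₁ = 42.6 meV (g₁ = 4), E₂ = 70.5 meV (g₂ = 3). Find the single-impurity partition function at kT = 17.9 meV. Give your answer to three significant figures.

Eᵢ/kT = 0, 2.3799, 3.9385.
Z = Σ gᵢe^(−Eᵢ/kT) = 3·e^(−0) + 4·e^(−2.3799) + 3·e^(−3.9385) = 3.0000 + 0.37024 + 0.058432 = 3.4287.

Z = 3.43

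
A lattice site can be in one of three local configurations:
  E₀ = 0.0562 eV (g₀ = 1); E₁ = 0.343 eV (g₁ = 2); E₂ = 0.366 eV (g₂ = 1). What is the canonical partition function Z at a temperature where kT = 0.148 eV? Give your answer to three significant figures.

Eᵢ/kT = 0.37973, 2.3176, 2.4730.
Z = Σ gᵢe^(−Eᵢ/kT) = 1·e^(−0.37973) + 2·e^(−2.3176) + 1·e^(−2.4730) = 0.68405 + 0.19702 + 0.084331 = 0.96540.

Z = 0.965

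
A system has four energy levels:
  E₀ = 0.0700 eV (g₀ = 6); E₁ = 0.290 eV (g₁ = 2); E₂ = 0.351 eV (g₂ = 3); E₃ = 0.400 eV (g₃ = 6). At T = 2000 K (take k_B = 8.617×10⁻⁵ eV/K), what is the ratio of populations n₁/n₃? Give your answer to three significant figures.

k_BT = 8.617×10⁻⁵ × 2000 K = 0.17234 eV.
n₁/n₃ = (g₁/g₃) exp[−(E₁−E₃)/kT] = (2/6) × exp(−(-0.110 eV)/(0.17234 eV)) = (2/6) × exp(0.63827) = 0.631.

0.631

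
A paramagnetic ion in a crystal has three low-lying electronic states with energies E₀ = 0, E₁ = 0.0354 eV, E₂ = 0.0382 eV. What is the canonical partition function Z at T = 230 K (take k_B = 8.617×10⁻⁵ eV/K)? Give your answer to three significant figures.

Z = 1.31

k_BT = 8.617×10⁻⁵ × 230 K = 0.019819 eV.
Eᵢ/kT = 0, 1.7862, 1.9274.
Z = Σ e^(−Eᵢ/kT) = e^(−0) + e^(−1.7862) + e^(−1.9274) = 1.0000 + 0.16760 + 0.14553 = 1.3131.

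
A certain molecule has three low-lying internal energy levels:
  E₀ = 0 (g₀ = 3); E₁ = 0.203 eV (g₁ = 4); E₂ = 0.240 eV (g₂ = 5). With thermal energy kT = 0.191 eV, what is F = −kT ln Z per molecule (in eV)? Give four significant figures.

Eᵢ/kT = 0, 1.06283, 1.25654.
Z = Σ gᵢe^(−Eᵢ/kT) = 3·e^(−0) + 4·e^(−1.06283) + 5·e^(−1.25654) = 3.00000 + 1.38191 + 1.42319 = 5.80510.
F = −kT ln Z = −0.191 × ln(5.80510) = −0.191 × 1.75874 = -0.3359 eV.

-0.3359 eV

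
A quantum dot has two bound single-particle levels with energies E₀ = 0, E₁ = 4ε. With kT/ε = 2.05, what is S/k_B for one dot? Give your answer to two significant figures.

Eᵢ/kT = 0, 1.951.
Z = Σ e^(−Eᵢ/kT) = e^(−0) + e^(−1.951) = 1.000 + 0.1421 = 1.142.
⟨E⟩ = Σ EᵢPᵢ = 0.4977 ε.
S/k_B = ln Z + ⟨E⟩/kT = ln(1.142) + 0.4977/2.05 = 0.1328 + 0.2428 = 0.38.

0.38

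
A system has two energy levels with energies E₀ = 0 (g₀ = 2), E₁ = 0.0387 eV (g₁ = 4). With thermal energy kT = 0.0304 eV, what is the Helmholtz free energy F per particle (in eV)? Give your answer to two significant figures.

Eᵢ/kT = 0, 1.273.
Z = Σ gᵢe^(−Eᵢ/kT) = 2·e^(−0) + 4·e^(−1.273) = 2.000 + 1.120 = 3.120.
F = −kT ln Z = −0.0304 × ln(3.120) = −0.0304 × 1.138 = -0.035 eV.

-0.035 eV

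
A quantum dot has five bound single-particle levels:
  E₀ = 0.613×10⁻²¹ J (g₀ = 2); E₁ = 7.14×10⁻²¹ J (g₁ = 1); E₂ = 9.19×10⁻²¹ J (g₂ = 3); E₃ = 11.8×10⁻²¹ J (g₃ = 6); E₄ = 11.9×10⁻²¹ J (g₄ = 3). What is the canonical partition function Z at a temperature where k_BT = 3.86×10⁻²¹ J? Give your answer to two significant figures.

Z = 2.6

Eᵢ/kT = 0.1588, 1.850, 2.381, 3.057, 3.083.
Z = Σ gᵢe^(−Eᵢ/kT) = 2·e^(−0.1588) + 1·e^(−1.850) + 3·e^(−2.381) + 6·e^(−3.057) + 3·e^(−3.083) = 1.706 + 0.1572 + 0.2774 + 0.2822 + 0.1375 = 2.560.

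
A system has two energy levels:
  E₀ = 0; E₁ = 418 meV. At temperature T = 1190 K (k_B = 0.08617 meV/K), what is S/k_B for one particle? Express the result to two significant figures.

k_BT = 0.08617 × 1190 K = 102.5 meV.
Eᵢ/kT = 0, 4.078.
Z = Σ e^(−Eᵢ/kT) = e^(−0) + e^(−4.078) = 1.000 + 0.01694 = 1.017.
⟨E⟩ = Σ EᵢPᵢ = 6.963 meV.
S/k_B = ln Z + ⟨E⟩/kT = ln(1.017) + 6.963/102.5 = 0.01686 + 0.06793 = 0.085.

0.085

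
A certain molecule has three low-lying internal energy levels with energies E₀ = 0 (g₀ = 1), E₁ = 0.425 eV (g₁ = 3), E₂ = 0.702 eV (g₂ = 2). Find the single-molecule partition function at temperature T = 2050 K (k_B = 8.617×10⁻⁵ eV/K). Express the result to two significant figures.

k_BT = 8.617×10⁻⁵ × 2050 K = 0.1766 eV.
Eᵢ/kT = 0, 2.407, 3.975.
Z = Σ gᵢe^(−Eᵢ/kT) = 1·e^(−0) + 3·e^(−2.407) + 2·e^(−3.975) = 1.000 + 0.2703 + 0.03756 = 1.308.

Z = 1.3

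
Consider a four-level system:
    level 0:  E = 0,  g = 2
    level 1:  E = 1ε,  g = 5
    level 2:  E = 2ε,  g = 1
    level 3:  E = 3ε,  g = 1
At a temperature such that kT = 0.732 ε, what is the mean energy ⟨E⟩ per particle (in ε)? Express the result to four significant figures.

Eᵢ/kT = 0, 1.36612, 2.73224, 4.09836.
Z = Σ gᵢe^(−Eᵢ/kT) = 2·e^(−0) + 5·e^(−1.36612) + 1·e^(−2.73224) + 1·e^(−4.09836) = 2.00000 + 1.27547 + 0.0650734 + 0.0165999 = 3.35714.
⟨E⟩ = Σ Eᵢ gᵢe^(−Eᵢ/kT) / Z = (0·2.00000 + 1·1.27547 + 2·0.0650734 + 3·0.0165999) / 3.35714 = 0.4335 ε.

0.4335 ε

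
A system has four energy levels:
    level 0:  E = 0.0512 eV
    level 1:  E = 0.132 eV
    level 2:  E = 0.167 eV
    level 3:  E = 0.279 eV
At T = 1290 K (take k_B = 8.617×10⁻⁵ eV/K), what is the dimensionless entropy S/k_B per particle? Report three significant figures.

k_BT = 8.617×10⁻⁵ × 1290 K = 0.11116 eV.
Eᵢ/kT = 0.46060, 1.1875, 1.5023, 2.5099.
Z = Σ e^(−Eᵢ/kT) = e^(−0.46060) + e^(−1.1875) + e^(−1.5023) + e^(−2.5099) = 0.63090 + 0.30498 + 0.22262 + 0.081276 = 1.2398.
⟨E⟩ = Σ EᵢPᵢ = 0.10680 eV.
S/k_B = ln Z + ⟨E⟩/kT = ln(1.2398) + 0.10680/0.11116 = 0.21495 + 0.96078 = 1.18.

1.18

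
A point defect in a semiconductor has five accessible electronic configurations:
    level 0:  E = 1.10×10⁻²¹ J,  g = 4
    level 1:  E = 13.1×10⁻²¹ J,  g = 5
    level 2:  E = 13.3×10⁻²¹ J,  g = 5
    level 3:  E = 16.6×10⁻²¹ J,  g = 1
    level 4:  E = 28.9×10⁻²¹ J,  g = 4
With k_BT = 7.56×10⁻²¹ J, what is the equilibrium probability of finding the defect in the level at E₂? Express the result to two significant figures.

Eᵢ/kT = 0.1455, 1.733, 1.759, 2.196, 3.823.
Z = Σ gᵢe^(−Eᵢ/kT) = 4·e^(−0.1455) + 5·e^(−1.733) + 5·e^(−1.759) + 1·e^(−2.196) + 4·e^(−3.823) = 3.458 + 0.8838 + 0.8611 + 0.1112 + 0.08745 = 5.402.
P₂ = g₂ e^(−E₂/kT) / Z = 0.8611/5.402 = 0.16.

0.16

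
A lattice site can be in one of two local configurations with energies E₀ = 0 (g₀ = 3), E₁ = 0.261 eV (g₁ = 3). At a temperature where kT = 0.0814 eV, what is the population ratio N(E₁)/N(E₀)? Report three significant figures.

n₁/n₀ = (g₁/g₀) exp[−(E₁−E₀)/kT] = (3/3) × exp(−(0.261 eV)/(0.0814 eV)) = (3/3) × exp(-3.2064) = 0.0405.

0.0405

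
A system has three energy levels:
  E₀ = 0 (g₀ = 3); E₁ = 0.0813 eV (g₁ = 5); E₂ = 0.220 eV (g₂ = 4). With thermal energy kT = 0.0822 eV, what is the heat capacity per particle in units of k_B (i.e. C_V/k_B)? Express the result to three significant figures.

Eᵢ/kT = 0, 0.98905, 2.6764.
Z = Σ gᵢe^(−Eᵢ/kT) = 3·e^(−0) + 5·e^(−0.98905) + 4·e^(−2.6764) = 3.0000 + 1.8596 + 0.27524 = 5.1348.
⟨E⟩ = 0.041236 eV, ⟨E²⟩ = 0.0049881 eV².
C_V/k_B = (⟨E²⟩ − ⟨E⟩²)/(kT)² = (0.0049881 − 0.0017004)/0.0067568 = 0.487.

0.487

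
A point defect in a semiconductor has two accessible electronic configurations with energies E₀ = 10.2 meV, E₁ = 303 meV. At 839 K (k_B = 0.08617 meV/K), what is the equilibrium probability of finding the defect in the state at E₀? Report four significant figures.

0.9829

k_BT = 0.08617 × 839 K = 72.2966 meV.
Eᵢ/kT = 0.141085, 4.19107.
Z = Σ e^(−Eᵢ/kT) = e^(−0.141085) + e^(−4.19107) = 0.868415 + 0.0151301 = 0.883545.
P₀ = e^(−E₀/kT) / Z = 0.868415/0.883545 = 0.9829.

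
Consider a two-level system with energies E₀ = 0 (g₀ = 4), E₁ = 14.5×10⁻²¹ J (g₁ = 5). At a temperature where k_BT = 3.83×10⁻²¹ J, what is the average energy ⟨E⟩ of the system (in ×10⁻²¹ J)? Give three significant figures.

0.400 ×10⁻²¹ J

Eᵢ/kT = 0, 3.7859.
Z = Σ gᵢe^(−Eᵢ/kT) = 4·e^(−0) + 5·e^(−3.7859) = 4.0000 + 0.11344 = 4.1134.
⟨E⟩ = Σ Eᵢ gᵢe^(−Eᵢ/kT) / Z = (0·4.0000 + 14.5·0.11344) / 4.1134 = 0.400 ×10⁻²¹ J.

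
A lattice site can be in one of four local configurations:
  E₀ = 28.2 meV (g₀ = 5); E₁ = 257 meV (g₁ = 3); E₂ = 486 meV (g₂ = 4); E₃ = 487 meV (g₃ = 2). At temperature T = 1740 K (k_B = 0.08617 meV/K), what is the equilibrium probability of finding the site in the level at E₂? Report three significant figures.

k_BT = 0.08617 × 1740 K = 149.94 meV.
Eᵢ/kT = 0.18808, 1.7140, 3.2413, 3.2480.
Z = Σ gᵢe^(−Eᵢ/kT) = 5·e^(−0.18808) + 3·e^(−1.7140) + 4·e^(−3.2413) + 2·e^(−3.2480) = 4.1427 + 0.54043 + 0.15645 + 0.077704 = 4.9173.
P₂ = g₂ e^(−E₂/kT) / Z = 0.15645/4.9173 = 0.0318.

0.0318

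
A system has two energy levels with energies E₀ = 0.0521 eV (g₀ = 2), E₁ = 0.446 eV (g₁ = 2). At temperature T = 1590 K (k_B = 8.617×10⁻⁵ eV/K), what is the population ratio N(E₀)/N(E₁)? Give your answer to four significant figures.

k_BT = 8.617×10⁻⁵ × 1590 K = 0.137010 eV.
n₀/n₁ = (g₀/g₁) exp[−(E₀−E₁)/kT] = (2/2) × exp(−(-0.3939 eV)/(0.137010 eV)) = (2/2) × exp(2.87497) = 17.72.

17.72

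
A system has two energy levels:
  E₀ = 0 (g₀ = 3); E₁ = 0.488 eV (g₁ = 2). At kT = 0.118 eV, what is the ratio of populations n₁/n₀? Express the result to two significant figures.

n₁/n₀ = (g₁/g₀) exp[−(E₁−E₀)/kT] = (2/3) × exp(−(0.488 eV)/(0.118 eV)) = (2/3) × exp(-4.136) = 0.011.

0.011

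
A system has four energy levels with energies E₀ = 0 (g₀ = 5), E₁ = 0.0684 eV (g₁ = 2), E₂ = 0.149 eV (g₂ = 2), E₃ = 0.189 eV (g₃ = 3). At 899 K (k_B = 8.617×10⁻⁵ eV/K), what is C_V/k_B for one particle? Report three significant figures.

0.423

k_BT = 8.617×10⁻⁵ × 899 K = 0.077467 eV.
Eᵢ/kT = 0, 0.88296, 1.9234, 2.4397.
Z = Σ gᵢe^(−Eᵢ/kT) = 5·e^(−0) + 2·e^(−0.88296) + 2·e^(−1.9234) + 3·e^(−2.4397) = 5.0000 + 0.82711 + 0.29222 + 0.26156 = 6.3809.
⟨E⟩ = 0.023437 eV, ⟨E²⟩ = 0.0030874 eV².
C_V/k_B = (⟨E²⟩ − ⟨E⟩²)/(kT)² = (0.0030874 − 0.00054929)/0.0060011 = 0.423.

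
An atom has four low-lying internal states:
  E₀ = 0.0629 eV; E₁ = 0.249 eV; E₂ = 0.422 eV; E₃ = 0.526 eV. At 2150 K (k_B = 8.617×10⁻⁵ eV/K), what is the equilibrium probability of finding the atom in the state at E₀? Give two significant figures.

k_BT = 8.617×10⁻⁵ × 2150 K = 0.1853 eV.
Eᵢ/kT = 0.3394, 1.344, 2.277, 2.839.
Z = Σ e^(−Eᵢ/kT) = e^(−0.3394) + e^(−1.344) + e^(−2.277) + e^(−2.839) = 0.7122 + 0.2608 + 0.1026 + 0.05848 = 1.134.
P₀ = e^(−E₀/kT) / Z = 0.7122/1.134 = 0.63.

0.63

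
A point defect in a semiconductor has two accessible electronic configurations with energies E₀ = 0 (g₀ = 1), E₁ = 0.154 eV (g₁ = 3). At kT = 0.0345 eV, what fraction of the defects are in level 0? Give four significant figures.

0.9666

Eᵢ/kT = 0, 4.46377.
Z = Σ gᵢe^(−Eᵢ/kT) = 1·e^(−0) + 3·e^(−4.46377) = 1.00000 + 0.0345566 = 1.03456.
P₀ = g₀ e^(−E₀/kT) / Z = 1.00000/1.03456 = 0.9666.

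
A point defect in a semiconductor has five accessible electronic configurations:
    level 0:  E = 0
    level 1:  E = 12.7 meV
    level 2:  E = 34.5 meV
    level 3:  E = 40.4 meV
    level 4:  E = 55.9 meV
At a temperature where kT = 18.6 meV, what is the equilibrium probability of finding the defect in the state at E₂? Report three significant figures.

0.0857

Eᵢ/kT = 0, 0.68280, 1.8548, 2.1720, 3.0054.
Z = Σ e^(−Eᵢ/kT) = e^(−0) + e^(−0.68280) + e^(−1.8548) + e^(−2.1720) + e^(−3.0054) = 1.0000 + 0.50520 + 0.15648 + 0.11395 + 0.049519 = 1.8251.
P₂ = e^(−E₂/kT) / Z = 0.15648/1.8251 = 0.0857.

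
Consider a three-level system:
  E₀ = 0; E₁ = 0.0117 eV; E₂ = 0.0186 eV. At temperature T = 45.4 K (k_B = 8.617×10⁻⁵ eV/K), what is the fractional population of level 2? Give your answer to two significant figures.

0.0081

k_BT = 8.617×10⁻⁵ × 45.4 K = 0.003912 eV.
Eᵢ/kT = 0, 2.991, 4.755.
Z = Σ e^(−Eᵢ/kT) = e^(−0) + e^(−2.991) + e^(−4.755) = 1.000 + 0.05024 + 0.008609 = 1.059.
P₂ = e^(−E₂/kT) / Z = 0.008609/1.059 = 0.0081.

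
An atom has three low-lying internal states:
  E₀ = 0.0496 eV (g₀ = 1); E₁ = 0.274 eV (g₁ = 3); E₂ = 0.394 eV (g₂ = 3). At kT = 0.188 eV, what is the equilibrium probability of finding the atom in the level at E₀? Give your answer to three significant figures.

Eᵢ/kT = 0.26383, 1.4574, 2.0957.
Z = Σ gᵢe^(−Eᵢ/kT) = 1·e^(−0.26383) + 3·e^(−1.4574) + 3·e^(−2.0957) = 0.76810 + 0.69852 + 0.36895 = 1.8356.
P₀ = g₀ e^(−E₀/kT) / Z = 0.76810/1.8356 = 0.418.

0.418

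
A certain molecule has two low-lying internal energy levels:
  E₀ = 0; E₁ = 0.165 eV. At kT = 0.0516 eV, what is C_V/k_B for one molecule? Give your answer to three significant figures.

Eᵢ/kT = 0, 3.1977.
Z = Σ e^(−Eᵢ/kT) = e^(−0) + e^(−3.1977) = 1.0000 + 0.040856 = 1.0409.
⟨E⟩ = 0.0064764 eV, ⟨E²⟩ = 0.0010686 eV².
C_V/k_B = (⟨E²⟩ − ⟨E⟩²)/(kT)² = (0.0010686 − 0.000041944)/0.0026626 = 0.386.

0.386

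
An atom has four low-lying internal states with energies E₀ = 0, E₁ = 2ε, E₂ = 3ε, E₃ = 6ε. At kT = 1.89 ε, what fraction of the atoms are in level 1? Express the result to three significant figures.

Eᵢ/kT = 0, 1.0582, 1.5873, 3.1746.
Z = Σ e^(−Eᵢ/kT) = e^(−0) + e^(−1.0582) + e^(−1.5873) + e^(−3.1746) = 1.0000 + 0.34708 + 0.20448 + 0.041811 = 1.5934.
P₁ = e^(−E₁/kT) / Z = 0.34708/1.5934 = 0.218.

0.218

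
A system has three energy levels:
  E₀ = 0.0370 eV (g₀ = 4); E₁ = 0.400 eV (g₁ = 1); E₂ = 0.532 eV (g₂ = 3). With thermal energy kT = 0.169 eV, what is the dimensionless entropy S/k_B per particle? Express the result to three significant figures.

1.62

Eᵢ/kT = 0.21893, 2.3669, 3.1479.
Z = Σ gᵢe^(−Eᵢ/kT) = 4·e^(−0.21893) + 1·e^(−2.3669) + 3·e^(−3.1479) = 3.2135 + 0.093771 + 0.12883 = 3.4361.
⟨E⟩ = Σ EᵢPᵢ = 0.065465 eV.
S/k_B = ln Z + ⟨E⟩/kT = ln(3.4361) + 0.065465/0.169 = 1.2343 + 0.38737 = 1.62.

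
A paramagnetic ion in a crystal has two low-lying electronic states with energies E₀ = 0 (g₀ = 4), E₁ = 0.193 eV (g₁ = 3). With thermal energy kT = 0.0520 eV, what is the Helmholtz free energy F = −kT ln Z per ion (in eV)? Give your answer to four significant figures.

-0.07303 eV

Eᵢ/kT = 0, 3.71154.
Z = Σ gᵢe^(−Eᵢ/kT) = 4·e^(−0) + 3·e^(−3.71154) = 4.00000 + 0.0733196 = 4.07332.
F = −kT ln Z = −0.0520 × ln(4.07332) = −0.0520 × 1.40446 = -0.07303 eV.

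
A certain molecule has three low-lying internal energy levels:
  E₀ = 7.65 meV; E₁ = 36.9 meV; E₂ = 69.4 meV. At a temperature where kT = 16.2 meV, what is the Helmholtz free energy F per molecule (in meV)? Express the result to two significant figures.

Eᵢ/kT = 0.4722, 2.278, 4.284.
Z = Σ e^(−Eᵢ/kT) = e^(−0.4722) + e^(−2.278) + e^(−4.284) = 0.6236 + 0.1025 + 0.01379 = 0.7399.
F = −kT ln Z = −16.2 × ln(0.7399) = −16.2 × -0.3012 = 4.9 meV.

4.9 meV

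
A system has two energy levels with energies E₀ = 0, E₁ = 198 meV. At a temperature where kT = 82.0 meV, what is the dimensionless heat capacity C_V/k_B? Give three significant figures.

Eᵢ/kT = 0, 2.4146.
Z = Σ e^(−Eᵢ/kT) = e^(−0) + e^(−2.4146) = 1.0000 + 0.089403 = 1.0894.
⟨E⟩ = 16.249 meV, ⟨E²⟩ = 3217.3 meV².
C_V/k_B = (⟨E²⟩ − ⟨E⟩²)/(kT)² = (3217.3 − 264.03)/6724.0 = 0.439.

0.439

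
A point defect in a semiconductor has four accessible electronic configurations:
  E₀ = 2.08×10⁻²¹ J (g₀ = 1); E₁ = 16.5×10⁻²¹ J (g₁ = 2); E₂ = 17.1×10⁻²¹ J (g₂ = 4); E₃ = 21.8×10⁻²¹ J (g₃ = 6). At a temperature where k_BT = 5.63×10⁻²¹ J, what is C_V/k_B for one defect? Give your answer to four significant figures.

2.025

Eᵢ/kT = 0.369449, 2.93073, 3.03730, 3.87211.
Z = Σ gᵢe^(−Eᵢ/kT) = 1·e^(−0.369449) + 2·e^(−2.93073) + 4·e^(−3.03730) + 6·e^(−3.87211) = 0.691115 + 0.106716 + 0.191857 + 0.124886 = 1.11457.
⟨E⟩ = 8.25574, ⟨E²⟩ = 132.334.
C_V/k_B = (⟨E²⟩ − ⟨E⟩²)/(kT)² = (132.334 − 68.1572)/31.6969 = 2.025.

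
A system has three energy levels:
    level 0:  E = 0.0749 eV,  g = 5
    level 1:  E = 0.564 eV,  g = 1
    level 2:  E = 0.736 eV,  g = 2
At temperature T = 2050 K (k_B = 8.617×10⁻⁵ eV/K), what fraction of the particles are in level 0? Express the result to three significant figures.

k_BT = 8.617×10⁻⁵ × 2050 K = 0.17665 eV.
Eᵢ/kT = 0.42400, 3.1928, 4.1664.
Z = Σ gᵢe^(−Eᵢ/kT) = 5·e^(−0.42400) + 1·e^(−3.1928) + 2·e^(−4.1664) = 3.2721 + 0.041057 + 0.031016 = 3.3442.
P₀ = g₀ e^(−E₀/kT) / Z = 3.2721/3.3442 = 0.978.

0.978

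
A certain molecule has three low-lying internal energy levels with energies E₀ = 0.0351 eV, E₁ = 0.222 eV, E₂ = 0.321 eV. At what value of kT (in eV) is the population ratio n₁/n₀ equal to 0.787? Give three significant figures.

0.780 eV

n₁/n₀ = exp[−(E₁−E₀)/kT] = 0.787.
⇒ (E₁−E₀)/kT = ln(1/0.787) = ln(1.2706) = 0.23949.
kT = 0.1869 eV / 0.23949 = 0.780 eV.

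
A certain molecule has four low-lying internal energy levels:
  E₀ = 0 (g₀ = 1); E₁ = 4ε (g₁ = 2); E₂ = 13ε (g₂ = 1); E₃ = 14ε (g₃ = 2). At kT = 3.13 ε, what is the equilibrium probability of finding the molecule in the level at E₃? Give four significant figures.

Eᵢ/kT = 0, 1.27796, 4.15335, 4.47284.
Z = Σ gᵢe^(−Eᵢ/kT) = 1·e^(−0) + 2·e^(−1.27796) + 1·e^(−4.15335) + 2·e^(−4.47284) = 1.00000 + 0.557210 + 0.0157117 + 0.0228297 = 1.59575.
P₃ = g₃ e^(−E₃/kT) / Z = 0.0228297/1.59575 = 0.01431.

0.01431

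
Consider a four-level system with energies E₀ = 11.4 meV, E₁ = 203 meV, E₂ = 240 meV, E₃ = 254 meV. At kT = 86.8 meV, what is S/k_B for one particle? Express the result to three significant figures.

0.702

Eᵢ/kT = 0.13134, 2.3387, 2.7650, 2.9263.
Z = Σ e^(−Eᵢ/kT) = e^(−0.13134) + e^(−2.3387) + e^(−2.7650) + e^(−2.9263) = 0.87692 + 0.096453 + 0.062976 + 0.053595 = 1.0899.
⟨E⟩ = Σ EᵢPᵢ = 53.495 meV.
S/k_B = ln Z + ⟨E⟩/kT = ln(1.0899) + 53.495/86.8 = 0.086086 + 0.61630 = 0.702.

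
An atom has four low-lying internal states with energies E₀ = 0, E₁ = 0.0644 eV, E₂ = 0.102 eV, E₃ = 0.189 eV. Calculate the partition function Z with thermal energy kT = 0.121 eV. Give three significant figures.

Eᵢ/kT = 0, 0.53223, 0.84298, 1.5620.
Z = Σ e^(−Eᵢ/kT) = e^(−0) + e^(−0.53223) + e^(−0.84298) + e^(−1.5620) = 1.0000 + 0.58729 + 0.43043 + 0.20972 = 2.2274.

Z = 2.23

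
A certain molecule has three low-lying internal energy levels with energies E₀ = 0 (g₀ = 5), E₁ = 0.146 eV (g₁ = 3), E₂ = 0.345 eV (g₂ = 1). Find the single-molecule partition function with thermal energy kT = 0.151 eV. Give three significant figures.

Z = 6.24

Eᵢ/kT = 0, 0.96689, 2.2848.
Z = Σ gᵢe^(−Eᵢ/kT) = 5·e^(−0) + 3·e^(−0.96689) + 1·e^(−2.2848) = 5.0000 + 1.1408 + 0.10179 = 6.2426.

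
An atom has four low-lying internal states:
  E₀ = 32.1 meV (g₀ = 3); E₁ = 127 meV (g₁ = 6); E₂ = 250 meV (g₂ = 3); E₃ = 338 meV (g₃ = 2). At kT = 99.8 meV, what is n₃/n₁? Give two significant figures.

n₃/n₁ = (g₃/g₁) exp[−(E₃−E₁)/kT] = (2/6) × exp(−(211 meV)/(99.8 meV)) = (2/6) × exp(-2.114) = 0.040.

0.040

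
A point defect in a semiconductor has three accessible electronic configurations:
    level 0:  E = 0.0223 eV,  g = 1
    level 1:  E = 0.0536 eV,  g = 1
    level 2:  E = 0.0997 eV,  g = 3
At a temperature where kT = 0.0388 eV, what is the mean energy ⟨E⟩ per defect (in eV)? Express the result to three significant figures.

0.0469 eV

Eᵢ/kT = 0.57474, 1.3814, 2.5696.
Z = Σ gᵢe^(−Eᵢ/kT) = 1·e^(−0.57474) + 1·e^(−1.3814) + 3·e^(−2.5696) = 0.56285 + 0.25123 + 0.22970 = 1.0438.
⟨E⟩ = Σ Eᵢ gᵢe^(−Eᵢ/kT) / Z = (0.0223·0.56285 + 0.0536·0.25123 + 0.0997·0.22970) / 1.0438 = 0.0469 eV.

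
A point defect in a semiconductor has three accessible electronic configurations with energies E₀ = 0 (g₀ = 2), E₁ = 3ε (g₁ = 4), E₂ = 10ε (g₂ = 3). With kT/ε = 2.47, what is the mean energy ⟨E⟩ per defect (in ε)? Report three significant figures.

Eᵢ/kT = 0, 1.2146, 4.0486.
Z = Σ gᵢe^(−Eᵢ/kT) = 2·e^(−0) + 4·e^(−1.2146) + 3·e^(−4.0486) = 2.0000 + 1.1873 + 0.052340 = 3.2396.
⟨E⟩ = Σ Eᵢ gᵢe^(−Eᵢ/kT) / Z = (0·2.0000 + 3·1.1873 + 10·0.052340) / 3.2396 = 1.26 ε.

1.26 ε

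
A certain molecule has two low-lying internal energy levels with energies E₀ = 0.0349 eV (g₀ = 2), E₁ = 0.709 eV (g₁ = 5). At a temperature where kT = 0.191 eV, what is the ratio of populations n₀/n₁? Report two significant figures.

n₀/n₁ = (g₀/g₁) exp[−(E₀−E₁)/kT] = (2/5) × exp(−(-0.6741 eV)/(0.191 eV)) = (2/5) × exp(3.529) = 14.

14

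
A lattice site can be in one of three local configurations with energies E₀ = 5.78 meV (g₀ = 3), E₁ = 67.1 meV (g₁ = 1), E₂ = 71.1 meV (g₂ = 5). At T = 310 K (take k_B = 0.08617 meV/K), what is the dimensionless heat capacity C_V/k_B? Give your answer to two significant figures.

0.75

k_BT = 0.08617 × 310 K = 26.71 meV.
Eᵢ/kT = 0.2164, 2.512, 2.662.
Z = Σ gᵢe^(−Eᵢ/kT) = 3·e^(−0.2164) + 1·e^(−2.512) + 5·e^(−2.662) = 2.416 + 0.08111 + 0.3490 = 2.846.
⟨E⟩ = 15.54 meV, ⟨E²⟩ = 776.6 meV².
C_V/k_B = (⟨E²⟩ − ⟨E⟩²)/(kT)² = (776.6 − 241.5)/713.4 = 0.75.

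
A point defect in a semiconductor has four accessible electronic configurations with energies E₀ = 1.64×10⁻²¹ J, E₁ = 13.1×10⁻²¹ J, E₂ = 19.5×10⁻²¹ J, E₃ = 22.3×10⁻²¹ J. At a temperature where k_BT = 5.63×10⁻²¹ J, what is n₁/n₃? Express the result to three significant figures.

n₁/n₃ = exp[−(E₁−E₃)/kT] = exp(−(-9.2 ×10⁻²¹ J)/(5.63 ×10⁻²¹ J)) = exp(1.6341) = 5.12.

5.12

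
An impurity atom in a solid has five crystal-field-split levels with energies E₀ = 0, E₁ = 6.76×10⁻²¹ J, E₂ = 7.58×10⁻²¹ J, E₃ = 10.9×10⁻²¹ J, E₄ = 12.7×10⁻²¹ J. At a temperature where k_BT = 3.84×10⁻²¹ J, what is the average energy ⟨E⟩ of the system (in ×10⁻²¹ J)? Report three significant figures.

2.36 ×10⁻²¹ J

Eᵢ/kT = 0, 1.7604, 1.9740, 2.8385, 3.3073.
Z = Σ e^(−Eᵢ/kT) = e^(−0) + e^(−1.7604) + e^(−1.9740) + e^(−2.8385) + e^(−3.3073) = 1.0000 + 0.17198 + 0.13890 + 0.058513 + 0.036615 = 1.4060.
⟨E⟩ = Σ Eᵢ e^(−Eᵢ/kT) / Z = (0·1.0000 + 6.76·0.17198 + 7.58·0.13890 + 10.9·0.058513 + 12.7·0.036615) / 1.4060 = 2.36 ×10⁻²¹ J.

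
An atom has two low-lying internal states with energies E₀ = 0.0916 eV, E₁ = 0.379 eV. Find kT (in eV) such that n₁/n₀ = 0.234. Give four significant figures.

0.1979 eV

n₁/n₀ = exp[−(E₁−E₀)/kT] = 0.234.
⇒ (E₁−E₀)/kT = ln(1/0.234) = ln(4.27350) = 1.45243.
kT = 0.2874 eV / 1.45243 = 0.1979 eV.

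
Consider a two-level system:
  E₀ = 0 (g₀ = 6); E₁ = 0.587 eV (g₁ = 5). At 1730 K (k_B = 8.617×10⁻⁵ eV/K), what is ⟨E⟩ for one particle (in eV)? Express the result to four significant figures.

k_BT = 8.617×10⁻⁵ × 1730 K = 0.149074 eV.
Eᵢ/kT = 0, 3.93764.
Z = Σ gᵢe^(−Eᵢ/kT) = 6·e^(−0) + 5·e^(−3.93764) = 6.00000 + 0.0974708 = 6.09747.
⟨E⟩ = Σ Eᵢ gᵢe^(−Eᵢ/kT) / Z = (0·6.00000 + 0.587·0.0974708) / 6.09747 = 0.009383 eV.

0.009383 eV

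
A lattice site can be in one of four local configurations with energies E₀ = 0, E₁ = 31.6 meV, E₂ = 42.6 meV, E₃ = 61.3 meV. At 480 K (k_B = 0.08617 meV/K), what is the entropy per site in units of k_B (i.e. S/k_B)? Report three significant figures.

1.24

k_BT = 0.08617 × 480 K = 41.362 meV.
Eᵢ/kT = 0, 0.76399, 1.0299, 1.4820.
Z = Σ e^(−Eᵢ/kT) = e^(−0) + e^(−0.76399) + e^(−1.0299) + e^(−1.4820) = 1.0000 + 0.46580 + 0.35704 + 0.22718 = 2.0500.
⟨E⟩ = Σ EᵢPᵢ = 21.393 meV.
S/k_B = ln Z + ⟨E⟩/kT = ln(2.0500) + 21.393/41.362 = 0.71784 + 0.51721 = 1.24.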